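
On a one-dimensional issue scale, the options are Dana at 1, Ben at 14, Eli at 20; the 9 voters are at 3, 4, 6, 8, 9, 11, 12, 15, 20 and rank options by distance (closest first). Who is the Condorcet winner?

Ben

With single-peaked preferences on a line, the Condorcet winner is the candidate closest to the median voter.
The median voter (position 9) is closest to Ben at 14.
Check: Ben vs Eli — voters closer to Ben: 8 of 9.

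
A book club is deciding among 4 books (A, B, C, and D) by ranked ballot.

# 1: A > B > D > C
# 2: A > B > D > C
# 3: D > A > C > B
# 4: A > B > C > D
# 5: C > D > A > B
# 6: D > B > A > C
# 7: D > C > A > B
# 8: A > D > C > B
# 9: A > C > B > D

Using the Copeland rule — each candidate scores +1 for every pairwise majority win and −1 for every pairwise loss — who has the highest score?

Pairwise results:
  A vs B: A wins 8–1.
  A vs C: A wins 7–2.
  A vs D: A wins 5–4.
  B vs C: C wins 5–4.
  B vs D: D wins 5–4.
  C vs D: D wins 6–3.
Copeland scores (wins − losses):
  A: 3 − 0 = 3
  B: 0 − 3 = -3
  C: 1 − 2 = -1
  D: 2 − 1 = 1
A has the best Copeland score.

A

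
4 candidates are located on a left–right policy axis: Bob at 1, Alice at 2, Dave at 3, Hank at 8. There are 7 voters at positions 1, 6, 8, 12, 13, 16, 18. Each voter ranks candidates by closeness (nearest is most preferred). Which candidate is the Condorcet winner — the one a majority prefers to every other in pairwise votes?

With single-peaked preferences on a line, the Condorcet winner is the candidate closest to the median voter.
The median voter (position 12) is closest to Hank at 8.
Check: Hank vs Bob — voters closer to Hank: 6 of 7.

Hank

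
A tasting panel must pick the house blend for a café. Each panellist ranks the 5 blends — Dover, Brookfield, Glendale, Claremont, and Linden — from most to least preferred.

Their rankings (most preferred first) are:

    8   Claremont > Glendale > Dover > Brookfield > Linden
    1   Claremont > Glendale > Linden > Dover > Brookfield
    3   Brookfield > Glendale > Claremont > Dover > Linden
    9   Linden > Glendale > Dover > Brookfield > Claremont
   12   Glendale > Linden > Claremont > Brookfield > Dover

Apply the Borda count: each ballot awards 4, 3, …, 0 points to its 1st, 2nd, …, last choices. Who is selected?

Borda scores:
  Dover: 8·2 + 1 + 3·1 + 9·2 + 12·0 = 38
  Brookfield: 8·1 + 0 + 3·4 + 9·1 + 12·1 = 41
  Glendale: 8·3 + 3 + 3·3 + 9·3 + 12·4 = 111
  Claremont: 8·4 + 4 + 3·2 + 9·0 + 12·2 = 66
  Linden: 8·0 + 2 + 3·0 + 9·4 + 12·3 = 74
Glendale has the highest total.

Glendale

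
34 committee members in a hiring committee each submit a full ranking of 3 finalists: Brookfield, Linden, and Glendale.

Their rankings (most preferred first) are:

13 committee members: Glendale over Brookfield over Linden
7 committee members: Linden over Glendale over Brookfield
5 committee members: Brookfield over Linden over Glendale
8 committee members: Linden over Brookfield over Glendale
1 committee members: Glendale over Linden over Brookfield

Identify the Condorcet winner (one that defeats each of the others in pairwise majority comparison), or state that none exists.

Head-to-head results (34 voters total):
Brookfield vs Linden: Brookfield wins 18–16.
Brookfield vs Glendale: Glendale wins 21–13.
Linden vs Glendale: Linden wins 20–14.
No candidate beats all others: Brookfield beats Linden beats Glendale beats Brookfield, a majority cycle.

None — there is no Condorcet winner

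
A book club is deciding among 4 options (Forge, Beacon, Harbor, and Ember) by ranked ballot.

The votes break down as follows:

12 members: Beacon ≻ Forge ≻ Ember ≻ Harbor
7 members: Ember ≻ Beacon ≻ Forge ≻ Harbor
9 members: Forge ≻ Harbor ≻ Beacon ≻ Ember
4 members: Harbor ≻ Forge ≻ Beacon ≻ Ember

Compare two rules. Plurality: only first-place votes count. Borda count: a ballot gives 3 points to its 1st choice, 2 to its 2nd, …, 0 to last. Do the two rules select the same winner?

Plurality first-place counts: Forge 9, Beacon 12, Harbor 4, Ember 7 → Beacon.
Borda totals: Forge 66, Beacon 63, Harbor 30, Ember 33 → Forge.
The two rules disagree: plurality picks Beacon, Borda picks Forge.

No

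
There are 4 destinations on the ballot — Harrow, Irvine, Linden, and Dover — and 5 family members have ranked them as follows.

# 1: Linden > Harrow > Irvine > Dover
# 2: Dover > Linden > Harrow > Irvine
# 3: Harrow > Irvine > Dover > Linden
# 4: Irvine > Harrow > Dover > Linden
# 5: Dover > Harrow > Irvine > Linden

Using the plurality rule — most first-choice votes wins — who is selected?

First-place vote totals:
  Harrow: 1
  Irvine: 1
  Linden: 1
  Dover: 2
Dover has the most first-place votes.

Dover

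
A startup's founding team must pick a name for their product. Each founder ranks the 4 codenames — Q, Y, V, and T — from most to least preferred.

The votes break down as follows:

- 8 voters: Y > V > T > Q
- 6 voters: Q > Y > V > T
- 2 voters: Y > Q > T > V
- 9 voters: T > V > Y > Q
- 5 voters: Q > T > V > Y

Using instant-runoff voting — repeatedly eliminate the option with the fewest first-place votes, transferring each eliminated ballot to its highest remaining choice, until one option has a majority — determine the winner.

Round 1: Q 11, Y 10, T 9, V 0. V has the fewest and is eliminated.
Round 2: Q 11, Y 10, T 9. T has the fewest and is eliminated.
Round 3: Y 19, Q 11. Y has a majority.

Y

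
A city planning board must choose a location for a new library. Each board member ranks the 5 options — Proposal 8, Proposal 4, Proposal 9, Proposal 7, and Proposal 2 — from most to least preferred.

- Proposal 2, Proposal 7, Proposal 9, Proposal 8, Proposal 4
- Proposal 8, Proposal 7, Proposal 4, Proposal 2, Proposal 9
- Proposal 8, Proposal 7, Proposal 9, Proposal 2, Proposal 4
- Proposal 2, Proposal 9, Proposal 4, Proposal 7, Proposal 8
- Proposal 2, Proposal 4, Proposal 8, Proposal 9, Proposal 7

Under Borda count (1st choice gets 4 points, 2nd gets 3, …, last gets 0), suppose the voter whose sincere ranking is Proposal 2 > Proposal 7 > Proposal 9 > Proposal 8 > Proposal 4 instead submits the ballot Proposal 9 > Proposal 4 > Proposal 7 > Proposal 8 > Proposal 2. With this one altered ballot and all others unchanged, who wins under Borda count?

Proposal 8

Borda totals with the altered ballot: Proposal 8 11, Proposal 4 10, Proposal 9 10, Proposal 7 9, Proposal 2 10.
The switch changes the winner from Proposal 2 to Proposal 8.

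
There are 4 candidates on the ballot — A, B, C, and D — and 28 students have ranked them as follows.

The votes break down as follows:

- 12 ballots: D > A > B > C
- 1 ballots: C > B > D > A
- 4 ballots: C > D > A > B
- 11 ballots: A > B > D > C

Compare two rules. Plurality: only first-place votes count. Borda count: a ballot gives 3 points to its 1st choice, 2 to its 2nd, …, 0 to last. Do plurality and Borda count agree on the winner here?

No

Plurality first-place counts: A 11, B 0, C 5, D 12 → D.
Borda totals: A 61, B 36, C 15, D 56 → A.
The two rules disagree: plurality picks D, Borda picks A.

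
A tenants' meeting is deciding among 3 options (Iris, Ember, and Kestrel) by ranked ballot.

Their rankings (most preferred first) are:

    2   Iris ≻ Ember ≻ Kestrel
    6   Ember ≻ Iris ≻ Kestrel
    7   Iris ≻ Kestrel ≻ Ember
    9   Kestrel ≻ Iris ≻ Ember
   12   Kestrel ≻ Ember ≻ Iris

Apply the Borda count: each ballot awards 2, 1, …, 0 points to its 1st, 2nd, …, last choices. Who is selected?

Kestrel

Borda scores:
  Iris: 2·2 + 6·1 + 7·2 + 9·1 + 12·0 = 33
  Ember: 2·1 + 6·2 + 7·0 + 9·0 + 12·1 = 26
  Kestrel: 2·0 + 6·0 + 7·1 + 9·2 + 12·2 = 49
Kestrel has the highest total.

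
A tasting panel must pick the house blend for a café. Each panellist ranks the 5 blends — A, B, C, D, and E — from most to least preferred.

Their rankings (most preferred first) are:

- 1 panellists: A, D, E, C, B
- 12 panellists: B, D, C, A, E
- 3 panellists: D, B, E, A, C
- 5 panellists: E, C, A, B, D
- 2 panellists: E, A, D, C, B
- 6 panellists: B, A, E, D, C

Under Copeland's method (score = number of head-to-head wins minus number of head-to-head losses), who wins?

Pairwise results:
  A vs B: B wins 21–8.
  A vs C: C wins 17–12.
  A vs D: D wins 15–14.
  A vs E: A wins 19–10.
  B vs C: B wins 21–8.
  B vs D: B wins 23–6.
  B vs E: B wins 21–8.
  C vs D: D wins 24–5.
  C vs E: E wins 17–12.
  D vs E: D wins 16–13.
Copeland scores (wins − losses):
  A: 1 − 3 = -2
  B: 4 − 0 = 4
  C: 1 − 3 = -2
  D: 3 − 1 = 2
  E: 1 − 3 = -2
B has the best Copeland score.

B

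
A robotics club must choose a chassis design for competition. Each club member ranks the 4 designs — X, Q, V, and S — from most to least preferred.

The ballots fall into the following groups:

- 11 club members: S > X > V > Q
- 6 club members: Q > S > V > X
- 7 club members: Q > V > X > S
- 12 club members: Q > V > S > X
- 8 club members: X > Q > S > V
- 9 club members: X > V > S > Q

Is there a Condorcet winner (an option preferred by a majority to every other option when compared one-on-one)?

Head-to-head results (53 voters total):
X vs Q: X wins 28–25.
X vs V: X wins 28–25.
X vs S: S wins 29–24.
Q vs V: Q wins 33–20.
Q vs S: Q wins 33–20.
V vs S: V wins 28–25.
No candidate beats all others: X beats Q beats S beats X, a majority cycle.

No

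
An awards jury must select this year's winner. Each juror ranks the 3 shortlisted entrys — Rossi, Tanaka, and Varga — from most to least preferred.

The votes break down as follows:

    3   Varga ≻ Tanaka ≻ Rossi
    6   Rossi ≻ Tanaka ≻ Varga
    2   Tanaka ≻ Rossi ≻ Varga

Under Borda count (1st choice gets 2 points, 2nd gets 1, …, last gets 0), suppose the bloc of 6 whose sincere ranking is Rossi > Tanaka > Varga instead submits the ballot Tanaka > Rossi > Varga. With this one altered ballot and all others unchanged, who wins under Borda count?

Tanaka

Borda totals with the altered ballot: Rossi 8, Tanaka 19, Varga 6.
The switch changes the winner from Rossi to Tanaka.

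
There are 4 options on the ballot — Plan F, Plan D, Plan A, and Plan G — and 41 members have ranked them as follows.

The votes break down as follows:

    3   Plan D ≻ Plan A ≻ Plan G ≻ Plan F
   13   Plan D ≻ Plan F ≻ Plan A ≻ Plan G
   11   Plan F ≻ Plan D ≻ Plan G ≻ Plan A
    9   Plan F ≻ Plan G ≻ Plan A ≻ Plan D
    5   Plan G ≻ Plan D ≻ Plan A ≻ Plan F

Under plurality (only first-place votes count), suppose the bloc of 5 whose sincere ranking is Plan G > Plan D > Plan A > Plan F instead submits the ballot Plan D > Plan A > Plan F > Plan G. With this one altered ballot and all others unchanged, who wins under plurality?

First-place totals with the altered ballot: Plan F 20, Plan D 21, Plan A 0, Plan G 0.
The switch changes the winner from Plan F to Plan D.

Plan D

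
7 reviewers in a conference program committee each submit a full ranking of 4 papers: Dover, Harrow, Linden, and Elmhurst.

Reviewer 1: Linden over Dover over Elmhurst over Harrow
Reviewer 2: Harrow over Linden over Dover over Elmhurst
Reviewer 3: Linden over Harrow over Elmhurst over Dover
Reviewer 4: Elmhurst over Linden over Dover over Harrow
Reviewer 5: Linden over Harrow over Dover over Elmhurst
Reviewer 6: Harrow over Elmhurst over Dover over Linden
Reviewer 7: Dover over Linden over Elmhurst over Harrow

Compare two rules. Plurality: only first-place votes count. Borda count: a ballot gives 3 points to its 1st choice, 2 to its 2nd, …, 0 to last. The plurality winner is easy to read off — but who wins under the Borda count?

Linden

Plurality first-place counts: Dover 1, Harrow 2, Linden 3, Elmhurst 1 → Linden.
Borda totals: Dover 9, Harrow 10, Linden 15, Elmhurst 8 → Linden.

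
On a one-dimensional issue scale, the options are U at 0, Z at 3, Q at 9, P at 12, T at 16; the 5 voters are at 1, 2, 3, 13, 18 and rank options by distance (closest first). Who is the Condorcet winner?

With single-peaked preferences on a line, the Condorcet winner is the candidate closest to the median voter.
The median voter (position 3) is closest to Z at 3.
Check: Z vs T — voters closer to Z: 3 of 5.

Z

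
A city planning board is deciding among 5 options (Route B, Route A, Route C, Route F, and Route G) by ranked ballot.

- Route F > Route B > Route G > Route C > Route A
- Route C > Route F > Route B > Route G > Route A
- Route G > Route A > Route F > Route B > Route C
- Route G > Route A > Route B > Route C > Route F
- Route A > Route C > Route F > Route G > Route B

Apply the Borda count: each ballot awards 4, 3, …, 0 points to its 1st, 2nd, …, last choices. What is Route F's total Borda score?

11

Borda scores:
  Route B: 3 + 2 + 1 + 2 + 0 = 8
  Route A: 0 + 0 + 3 + 3 + 4 = 10
  Route C: 1 + 4 + 0 + 1 + 3 = 9
  Route F: 4 + 3 + 2 + 0 + 2 = 11
  Route G: 2 + 1 + 4 + 4 + 1 = 12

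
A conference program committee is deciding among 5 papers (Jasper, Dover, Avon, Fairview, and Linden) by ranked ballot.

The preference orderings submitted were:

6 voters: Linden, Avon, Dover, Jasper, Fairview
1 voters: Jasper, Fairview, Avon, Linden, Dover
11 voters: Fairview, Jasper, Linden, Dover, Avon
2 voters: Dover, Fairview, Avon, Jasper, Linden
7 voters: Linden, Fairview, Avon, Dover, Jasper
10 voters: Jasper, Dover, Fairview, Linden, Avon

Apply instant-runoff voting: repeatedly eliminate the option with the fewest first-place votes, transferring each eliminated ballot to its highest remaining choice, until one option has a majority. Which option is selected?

Fairview

Round 1: Linden 13, Jasper 11, Fairview 11, Dover 2, Avon 0. Avon has the fewest and is eliminated.
Round 2: Linden 13, Jasper 11, Fairview 11, Dover 2. Dover has the fewest and is eliminated.
Round 3: Fairview 13, Linden 13, Jasper 11. Jasper has the fewest and is eliminated.
Round 4: Fairview 24, Linden 13. Fairview has a majority.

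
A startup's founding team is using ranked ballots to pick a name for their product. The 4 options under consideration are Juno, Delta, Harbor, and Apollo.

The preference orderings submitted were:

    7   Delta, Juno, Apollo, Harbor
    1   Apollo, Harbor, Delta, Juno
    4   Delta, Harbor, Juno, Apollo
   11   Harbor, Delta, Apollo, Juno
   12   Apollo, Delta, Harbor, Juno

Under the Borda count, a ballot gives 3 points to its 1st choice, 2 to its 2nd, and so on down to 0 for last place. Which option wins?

Delta

Borda scores:
  Juno: 7·2 + 0 + 4·1 + 11·0 + 12·0 = 18
  Delta: 7·3 + 1 + 4·3 + 11·2 + 12·2 = 80
  Harbor: 7·0 + 2 + 4·2 + 11·3 + 12·1 = 55
  Apollo: 7·1 + 3 + 4·0 + 11·1 + 12·3 = 57
Delta has the highest total.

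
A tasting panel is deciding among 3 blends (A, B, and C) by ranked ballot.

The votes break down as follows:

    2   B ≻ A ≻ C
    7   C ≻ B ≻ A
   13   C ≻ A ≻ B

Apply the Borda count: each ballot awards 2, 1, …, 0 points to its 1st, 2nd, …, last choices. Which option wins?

Borda scores:
  A: 2·1 + 7·0 + 13·1 = 15
  B: 2·2 + 7·1 + 13·0 = 11
  C: 2·0 + 7·2 + 13·2 = 40
C has the highest total.

C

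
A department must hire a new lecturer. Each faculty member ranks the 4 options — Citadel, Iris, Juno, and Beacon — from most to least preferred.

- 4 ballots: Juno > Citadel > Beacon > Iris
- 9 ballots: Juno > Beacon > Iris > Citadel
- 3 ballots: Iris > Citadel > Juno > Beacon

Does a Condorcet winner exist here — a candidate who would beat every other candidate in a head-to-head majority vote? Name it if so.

Head-to-head results (16 voters total):
Citadel vs Iris: Iris wins 12–4.
Citadel vs Juno: Juno wins 13–3.
Citadel vs Beacon: Beacon wins 9–7.
Iris vs Juno: Juno wins 13–3.
Iris vs Beacon: Beacon wins 13–3.
Juno vs Beacon: Juno wins 16–0.
Juno beats each rival — Citadel (13–3), Iris (13–3), Beacon (16–0) — so Juno is the Condorcet winner.

Juno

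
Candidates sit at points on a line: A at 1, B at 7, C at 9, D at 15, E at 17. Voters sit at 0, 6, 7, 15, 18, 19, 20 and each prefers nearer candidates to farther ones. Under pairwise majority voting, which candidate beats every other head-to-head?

D

With single-peaked preferences on a line, the Condorcet winner is the candidate closest to the median voter.
The median voter (position 15) is closest to D at 15.
Check: D vs E — voters closer to D: 4 of 7.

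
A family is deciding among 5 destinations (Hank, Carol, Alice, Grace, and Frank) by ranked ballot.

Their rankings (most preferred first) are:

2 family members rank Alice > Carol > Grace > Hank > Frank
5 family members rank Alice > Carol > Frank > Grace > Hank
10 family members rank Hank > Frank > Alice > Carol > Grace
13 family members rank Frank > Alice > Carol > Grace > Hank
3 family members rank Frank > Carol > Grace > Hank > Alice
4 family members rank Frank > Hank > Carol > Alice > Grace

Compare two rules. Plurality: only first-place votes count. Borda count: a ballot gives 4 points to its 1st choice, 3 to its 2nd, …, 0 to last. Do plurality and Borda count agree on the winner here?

Plurality first-place counts: Hank 10, Carol 0, Alice 7, Grace 0, Frank 20 → Frank.
Borda totals: Hank 57, Carol 74, Alice 91, Grace 28, Frank 120 → Frank.
The two rules agree on Frank.

Yes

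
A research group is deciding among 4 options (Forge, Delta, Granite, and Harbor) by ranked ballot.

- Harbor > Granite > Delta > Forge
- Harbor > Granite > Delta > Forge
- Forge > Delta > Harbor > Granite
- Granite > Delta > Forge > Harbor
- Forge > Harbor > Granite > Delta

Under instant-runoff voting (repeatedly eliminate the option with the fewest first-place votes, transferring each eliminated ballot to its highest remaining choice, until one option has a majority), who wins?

Round 1: Forge 2, Harbor 2, Granite 1, Delta 0. Delta has the fewest and is eliminated.
Round 2: Forge 2, Harbor 2, Granite 1. Granite has the fewest and is eliminated.
Round 3: Forge 3, Harbor 2. Forge has a majority.

Forge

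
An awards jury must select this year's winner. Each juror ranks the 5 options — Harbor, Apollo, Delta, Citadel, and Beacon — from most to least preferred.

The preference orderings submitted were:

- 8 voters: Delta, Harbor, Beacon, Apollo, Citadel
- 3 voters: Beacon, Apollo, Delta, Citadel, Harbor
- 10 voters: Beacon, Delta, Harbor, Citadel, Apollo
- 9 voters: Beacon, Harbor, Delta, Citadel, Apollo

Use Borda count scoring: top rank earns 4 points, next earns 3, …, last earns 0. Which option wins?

Beacon

Borda scores:
  Harbor: 8·3 + 3·0 + 10·2 + 9·3 = 71
  Apollo: 8·1 + 3·3 + 10·0 + 9·0 = 17
  Delta: 8·4 + 3·2 + 10·3 + 9·2 = 86
  Citadel: 8·0 + 3·1 + 10·1 + 9·1 = 22
  Beacon: 8·2 + 3·4 + 10·4 + 9·4 = 104
Beacon has the highest total.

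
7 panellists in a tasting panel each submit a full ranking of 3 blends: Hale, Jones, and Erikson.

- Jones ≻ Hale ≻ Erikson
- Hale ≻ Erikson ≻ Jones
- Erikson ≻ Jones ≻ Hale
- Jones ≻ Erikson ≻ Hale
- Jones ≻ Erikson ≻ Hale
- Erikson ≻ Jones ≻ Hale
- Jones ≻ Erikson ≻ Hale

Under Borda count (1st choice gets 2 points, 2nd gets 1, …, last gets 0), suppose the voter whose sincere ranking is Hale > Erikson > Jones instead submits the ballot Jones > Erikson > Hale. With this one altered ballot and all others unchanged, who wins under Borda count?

Jones

Borda totals with the altered ballot: Hale 1, Jones 12, Erikson 8.
The winner is unchanged: still Jones.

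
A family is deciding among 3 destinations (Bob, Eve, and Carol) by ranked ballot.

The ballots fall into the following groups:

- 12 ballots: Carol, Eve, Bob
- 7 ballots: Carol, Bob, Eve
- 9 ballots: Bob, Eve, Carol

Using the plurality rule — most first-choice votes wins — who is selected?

Carol

First-place vote totals:
  Bob: 9
  Eve: 0
  Carol: 19
Carol has the most first-place votes.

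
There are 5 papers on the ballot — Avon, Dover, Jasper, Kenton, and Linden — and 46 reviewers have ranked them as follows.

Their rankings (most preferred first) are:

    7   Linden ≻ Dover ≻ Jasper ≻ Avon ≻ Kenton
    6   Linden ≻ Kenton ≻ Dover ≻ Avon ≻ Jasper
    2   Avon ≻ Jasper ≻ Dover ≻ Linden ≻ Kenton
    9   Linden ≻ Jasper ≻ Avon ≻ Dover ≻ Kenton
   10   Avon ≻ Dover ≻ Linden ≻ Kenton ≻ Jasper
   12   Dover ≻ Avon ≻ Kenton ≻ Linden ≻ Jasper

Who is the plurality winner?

Linden

First-place vote totals:
  Avon: 12
  Dover: 12
  Jasper: 0
  Kenton: 0
  Linden: 22
Linden has the most first-place votes.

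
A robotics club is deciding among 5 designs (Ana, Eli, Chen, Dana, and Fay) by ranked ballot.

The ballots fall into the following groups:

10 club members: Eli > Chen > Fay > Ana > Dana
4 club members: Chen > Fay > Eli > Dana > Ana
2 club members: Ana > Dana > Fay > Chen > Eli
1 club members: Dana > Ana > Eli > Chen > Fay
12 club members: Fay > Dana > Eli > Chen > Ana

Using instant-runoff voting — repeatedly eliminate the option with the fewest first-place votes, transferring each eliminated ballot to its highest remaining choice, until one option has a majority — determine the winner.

Round 1: Fay 12, Eli 10, Chen 4, Ana 2, Dana 1. Dana has the fewest and is eliminated.
Round 2: Fay 12, Eli 10, Chen 4, Ana 3. Ana has the fewest and is eliminated.
Round 3: Fay 14, Eli 11, Chen 4. Chen has the fewest and is eliminated.
Round 4: Fay 18, Eli 11. Fay has a majority.

Fay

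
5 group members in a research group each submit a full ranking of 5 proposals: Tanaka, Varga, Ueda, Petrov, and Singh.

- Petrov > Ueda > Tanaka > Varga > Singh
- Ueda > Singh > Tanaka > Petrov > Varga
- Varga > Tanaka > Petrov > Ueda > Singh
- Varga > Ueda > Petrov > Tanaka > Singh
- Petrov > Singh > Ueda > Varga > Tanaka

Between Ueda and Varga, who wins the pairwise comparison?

Ballots ranking Ueda above Varga: 3.
Ballots ranking Varga above Ueda: 2.
Ueda wins the head-to-head, 3–2.

Ueda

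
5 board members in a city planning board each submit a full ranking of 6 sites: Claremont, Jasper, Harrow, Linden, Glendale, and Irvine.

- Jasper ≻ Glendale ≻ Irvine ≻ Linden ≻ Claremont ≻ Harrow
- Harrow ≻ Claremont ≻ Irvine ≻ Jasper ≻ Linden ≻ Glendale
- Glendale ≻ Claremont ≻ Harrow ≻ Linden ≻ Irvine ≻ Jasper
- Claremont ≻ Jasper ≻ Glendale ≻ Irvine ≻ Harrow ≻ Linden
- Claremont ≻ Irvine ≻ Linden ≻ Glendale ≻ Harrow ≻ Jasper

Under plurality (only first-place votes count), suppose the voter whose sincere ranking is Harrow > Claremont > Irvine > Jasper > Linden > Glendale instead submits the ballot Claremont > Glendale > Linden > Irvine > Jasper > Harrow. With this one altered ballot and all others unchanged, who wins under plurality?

First-place totals with the altered ballot: Claremont 3, Jasper 1, Harrow 0, Linden 0, Glendale 1, Irvine 0.
The winner is unchanged: still Claremont.

Claremont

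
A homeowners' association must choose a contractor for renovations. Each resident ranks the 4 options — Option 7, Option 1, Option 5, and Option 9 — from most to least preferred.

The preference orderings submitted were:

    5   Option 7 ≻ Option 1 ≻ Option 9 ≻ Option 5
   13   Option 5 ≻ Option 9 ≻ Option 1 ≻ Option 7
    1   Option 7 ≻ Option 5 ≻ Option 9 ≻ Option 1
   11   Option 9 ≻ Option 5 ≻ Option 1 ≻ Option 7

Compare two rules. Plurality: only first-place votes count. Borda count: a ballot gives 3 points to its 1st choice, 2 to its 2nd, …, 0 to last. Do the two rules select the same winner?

No

Plurality first-place counts: Option 7 6, Option 1 0, Option 5 13, Option 9 11 → Option 5.
Borda totals: Option 7 18, Option 1 34, Option 5 63, Option 9 65 → Option 9.
The two rules disagree: plurality picks Option 5, Borda picks Option 9.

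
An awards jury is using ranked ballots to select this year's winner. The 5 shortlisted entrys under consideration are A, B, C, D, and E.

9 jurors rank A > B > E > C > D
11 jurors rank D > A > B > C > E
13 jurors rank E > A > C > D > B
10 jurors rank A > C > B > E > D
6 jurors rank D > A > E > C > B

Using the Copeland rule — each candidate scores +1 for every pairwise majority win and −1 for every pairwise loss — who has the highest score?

Pairwise results:
  A vs B: A wins 49–0.
  A vs C: A wins 49–0.
  A vs D: A wins 32–17.
  A vs E: A wins 36–13.
  B vs C: C wins 29–20.
  B vs D: D wins 30–19.
  B vs E: B wins 30–19.
  C vs D: C wins 32–17.
  C vs E: E wins 28–21.
  D vs E: E wins 32–17.
Copeland scores (wins − losses):
  A: 4 − 0 = 4
  B: 1 − 3 = -2
  C: 2 − 2 = 0
  D: 1 − 3 = -2
  E: 2 − 2 = 0
A has the best Copeland score.

A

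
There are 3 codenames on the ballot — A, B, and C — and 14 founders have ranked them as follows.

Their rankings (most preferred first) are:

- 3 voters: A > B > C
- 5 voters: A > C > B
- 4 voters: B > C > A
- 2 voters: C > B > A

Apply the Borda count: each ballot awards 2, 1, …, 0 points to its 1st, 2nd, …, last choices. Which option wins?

Borda scores:
  A: 3·2 + 5·2 + 4·0 + 2·0 = 16
  B: 3·1 + 5·0 + 4·2 + 2·1 = 13
  C: 3·0 + 5·1 + 4·1 + 2·2 = 13
A has the highest total.

A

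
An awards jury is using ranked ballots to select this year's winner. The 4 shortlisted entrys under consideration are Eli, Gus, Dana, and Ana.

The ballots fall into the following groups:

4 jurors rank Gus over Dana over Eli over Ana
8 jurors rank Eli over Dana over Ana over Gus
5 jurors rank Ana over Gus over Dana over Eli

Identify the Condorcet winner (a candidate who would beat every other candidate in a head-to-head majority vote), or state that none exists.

Head-to-head results (17 voters total):
Eli vs Gus: Gus wins 9–8.
Eli vs Dana: Dana wins 9–8.
Eli vs Ana: Eli wins 12–5.
Gus vs Dana: Gus wins 9–8.
Gus vs Ana: Ana wins 13–4.
Dana vs Ana: Dana wins 12–5.
No candidate beats all others: Eli beats Ana beats Gus beats Eli, a majority cycle.

There is no Condorcet winner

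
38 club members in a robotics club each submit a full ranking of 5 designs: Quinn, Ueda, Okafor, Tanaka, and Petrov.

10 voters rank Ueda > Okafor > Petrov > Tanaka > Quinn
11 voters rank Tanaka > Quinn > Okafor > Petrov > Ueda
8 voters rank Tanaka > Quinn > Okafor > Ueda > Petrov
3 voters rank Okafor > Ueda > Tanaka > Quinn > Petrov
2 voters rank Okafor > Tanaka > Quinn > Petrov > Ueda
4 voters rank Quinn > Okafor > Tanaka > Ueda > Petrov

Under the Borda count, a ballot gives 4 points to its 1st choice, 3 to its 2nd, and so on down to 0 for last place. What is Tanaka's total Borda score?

Borda scores:
  Quinn: 10·0 + 11·3 + 8·3 + 3·1 + 2·2 + 4·4 = 80
  Ueda: 10·4 + 11·0 + 8·1 + 3·3 + 2·0 + 4·1 = 61
  Okafor: 10·3 + 11·2 + 8·2 + 3·4 + 2·4 + 4·3 = 100
  Tanaka: 10·1 + 11·4 + 8·4 + 3·2 + 2·3 + 4·2 = 106
  Petrov: 10·2 + 11·1 + 8·0 + 3·0 + 2·1 + 4·0 = 33

106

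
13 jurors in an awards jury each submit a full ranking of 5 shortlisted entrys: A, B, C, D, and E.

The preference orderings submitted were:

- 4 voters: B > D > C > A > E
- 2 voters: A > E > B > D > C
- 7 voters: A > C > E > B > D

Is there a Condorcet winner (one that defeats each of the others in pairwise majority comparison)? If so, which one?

A

Head-to-head results (13 voters total):
A vs B: A wins 9–4.
A vs C: A wins 9–4.
A vs D: A wins 9–4.
A vs E: A wins 13–0.
B vs C: C wins 7–6.
B vs D: B wins 13–0.
B vs E: E wins 9–4.
C vs D: C wins 7–6.
C vs E: C wins 11–2.
D vs E: E wins 9–4.
A beats each rival — B (9–4), C (9–4), D (9–4), E (13–0) — so A is the Condorcet winner.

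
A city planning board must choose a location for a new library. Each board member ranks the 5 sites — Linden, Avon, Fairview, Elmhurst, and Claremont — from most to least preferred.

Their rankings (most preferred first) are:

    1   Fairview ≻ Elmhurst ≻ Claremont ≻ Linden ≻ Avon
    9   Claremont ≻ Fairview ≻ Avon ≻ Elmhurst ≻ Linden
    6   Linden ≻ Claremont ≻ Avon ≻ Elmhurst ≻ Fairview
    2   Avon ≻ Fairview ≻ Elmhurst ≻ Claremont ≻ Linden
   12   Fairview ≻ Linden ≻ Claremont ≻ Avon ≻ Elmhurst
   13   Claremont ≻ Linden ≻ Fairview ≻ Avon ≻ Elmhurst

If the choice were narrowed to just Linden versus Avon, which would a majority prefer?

Linden

Ballots ranking Linden above Avon: 1+6+12+13 = 32.
Ballots ranking Avon above Linden: 9+2 = 11.
Linden wins the head-to-head, 32–11.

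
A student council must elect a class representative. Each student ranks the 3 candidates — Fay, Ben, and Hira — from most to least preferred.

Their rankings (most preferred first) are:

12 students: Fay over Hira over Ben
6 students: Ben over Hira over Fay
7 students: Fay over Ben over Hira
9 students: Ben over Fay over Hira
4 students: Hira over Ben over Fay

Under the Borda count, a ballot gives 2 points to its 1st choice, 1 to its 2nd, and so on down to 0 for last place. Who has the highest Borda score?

Borda scores:
  Fay: 12·2 + 6·0 + 7·2 + 9·1 + 4·0 = 47
  Ben: 12·0 + 6·2 + 7·1 + 9·2 + 4·1 = 41
  Hira: 12·1 + 6·1 + 7·0 + 9·0 + 4·2 = 26
Fay has the highest total.

Fay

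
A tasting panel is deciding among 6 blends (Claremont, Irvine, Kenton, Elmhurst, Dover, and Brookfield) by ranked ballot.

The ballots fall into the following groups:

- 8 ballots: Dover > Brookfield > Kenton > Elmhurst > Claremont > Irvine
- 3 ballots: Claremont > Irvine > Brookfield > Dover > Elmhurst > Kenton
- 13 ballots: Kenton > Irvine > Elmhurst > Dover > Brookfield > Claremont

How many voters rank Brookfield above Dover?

Ballots ranking Brookfield above Dover: 3.
Ballots ranking Dover above Brookfield: 8+13 = 21.
So 3 of 24 voters prefer Brookfield to Dover.

3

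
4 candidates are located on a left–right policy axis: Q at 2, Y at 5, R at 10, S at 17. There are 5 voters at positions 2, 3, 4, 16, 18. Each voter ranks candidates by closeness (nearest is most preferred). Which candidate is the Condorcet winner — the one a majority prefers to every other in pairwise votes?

With single-peaked preferences on a line, the Condorcet winner is the candidate closest to the median voter.
The median voter (position 4) is closest to Y at 5.
Check: Y vs Q — voters closer to Y: 3 of 5.

Y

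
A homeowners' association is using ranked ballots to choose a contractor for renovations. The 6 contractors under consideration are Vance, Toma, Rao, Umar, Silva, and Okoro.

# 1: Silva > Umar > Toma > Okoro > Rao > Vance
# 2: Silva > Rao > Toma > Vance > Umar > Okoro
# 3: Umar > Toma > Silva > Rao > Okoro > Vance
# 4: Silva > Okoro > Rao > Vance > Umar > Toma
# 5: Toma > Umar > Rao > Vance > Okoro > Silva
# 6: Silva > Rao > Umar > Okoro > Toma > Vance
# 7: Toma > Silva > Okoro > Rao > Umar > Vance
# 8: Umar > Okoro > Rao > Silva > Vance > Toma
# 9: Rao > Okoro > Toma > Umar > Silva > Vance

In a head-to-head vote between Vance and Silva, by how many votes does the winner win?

Ballots ranking Vance above Silva: 1.
Ballots ranking Silva above Vance: 8.
Silva wins 8–1, a margin of 7.

7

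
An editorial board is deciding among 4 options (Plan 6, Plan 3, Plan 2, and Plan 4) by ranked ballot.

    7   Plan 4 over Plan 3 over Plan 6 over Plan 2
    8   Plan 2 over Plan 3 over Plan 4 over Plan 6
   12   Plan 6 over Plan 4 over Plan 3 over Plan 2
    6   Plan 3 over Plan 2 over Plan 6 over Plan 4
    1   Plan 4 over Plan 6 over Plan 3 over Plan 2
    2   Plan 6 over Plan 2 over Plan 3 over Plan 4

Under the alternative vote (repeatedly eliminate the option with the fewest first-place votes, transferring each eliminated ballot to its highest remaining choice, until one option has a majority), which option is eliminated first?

Plan 3

Round 1: Plan 6 14, Plan 2 8, Plan 4 8, Plan 3 6. Plan 3 has the fewest and is eliminated.
Round 2: Plan 6 14, Plan 2 14, Plan 4 8. Plan 4 has the fewest and is eliminated.
Round 3: Plan 6 22, Plan 2 14. Plan 6 has a majority.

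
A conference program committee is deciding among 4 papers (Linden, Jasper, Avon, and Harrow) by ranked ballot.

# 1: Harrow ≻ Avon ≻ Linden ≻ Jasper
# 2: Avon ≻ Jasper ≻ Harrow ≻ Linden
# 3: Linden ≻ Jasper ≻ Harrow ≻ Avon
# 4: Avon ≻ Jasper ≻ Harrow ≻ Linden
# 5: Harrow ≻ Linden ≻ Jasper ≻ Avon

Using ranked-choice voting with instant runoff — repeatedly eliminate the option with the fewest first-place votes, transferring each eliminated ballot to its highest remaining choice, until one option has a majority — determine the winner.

Round 1: Avon 2, Harrow 2, Linden 1, Jasper 0. Jasper has the fewest and is eliminated.
Round 2: Avon 2, Harrow 2, Linden 1. Linden has the fewest and is eliminated.
Round 3: Harrow 3, Avon 2. Harrow has a majority.

Harrow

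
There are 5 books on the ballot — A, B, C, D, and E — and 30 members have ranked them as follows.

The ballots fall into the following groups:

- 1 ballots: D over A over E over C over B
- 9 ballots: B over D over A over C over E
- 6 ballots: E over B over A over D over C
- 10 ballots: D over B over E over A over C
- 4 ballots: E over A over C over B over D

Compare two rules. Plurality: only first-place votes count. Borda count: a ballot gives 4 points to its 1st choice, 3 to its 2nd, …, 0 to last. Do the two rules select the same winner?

No

Plurality first-place counts: A 0, B 9, C 0, D 11, E 10 → D.
Borda totals: A 55, B 88, C 18, D 77, E 62 → B.
The two rules disagree: plurality picks D, Borda picks B.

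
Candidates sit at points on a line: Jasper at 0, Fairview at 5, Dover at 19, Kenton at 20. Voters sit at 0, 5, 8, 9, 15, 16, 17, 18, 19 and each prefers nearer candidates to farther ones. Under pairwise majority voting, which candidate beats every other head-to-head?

Dover

With single-peaked preferences on a line, the Condorcet winner is the candidate closest to the median voter.
The median voter (position 15) is closest to Dover at 19.
Check: Dover vs Fairview — voters closer to Dover: 5 of 9.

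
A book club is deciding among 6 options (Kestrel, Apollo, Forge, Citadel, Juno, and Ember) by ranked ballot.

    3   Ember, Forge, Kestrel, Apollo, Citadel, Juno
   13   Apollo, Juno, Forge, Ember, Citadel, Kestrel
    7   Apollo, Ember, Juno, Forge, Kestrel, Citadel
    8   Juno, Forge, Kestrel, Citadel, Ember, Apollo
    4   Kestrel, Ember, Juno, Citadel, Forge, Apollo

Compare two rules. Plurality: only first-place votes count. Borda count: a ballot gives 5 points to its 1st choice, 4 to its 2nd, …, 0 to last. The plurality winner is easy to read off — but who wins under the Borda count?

Plurality first-place counts: Kestrel 4, Apollo 20, Forge 0, Citadel 0, Juno 8, Ember 3 → Apollo.
Borda totals: Kestrel 60, Apollo 106, Forge 101, Citadel 40, Juno 125, Ember 93 → Juno.

Juno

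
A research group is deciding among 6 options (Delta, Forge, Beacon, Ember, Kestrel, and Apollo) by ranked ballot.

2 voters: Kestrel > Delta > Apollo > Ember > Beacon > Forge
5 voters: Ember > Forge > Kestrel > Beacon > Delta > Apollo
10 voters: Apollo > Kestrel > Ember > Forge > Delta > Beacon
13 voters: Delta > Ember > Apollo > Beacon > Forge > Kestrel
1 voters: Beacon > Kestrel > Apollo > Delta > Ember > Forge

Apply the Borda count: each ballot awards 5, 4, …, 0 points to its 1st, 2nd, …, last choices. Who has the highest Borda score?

Ember

Borda scores:
  Delta: 2·4 + 5·1 + 10·1 + 13·5 + 2 = 90
  Forge: 2·0 + 5·4 + 10·2 + 13·1 + 0 = 53
  Beacon: 2·1 + 5·2 + 10·0 + 13·2 + 5 = 43
  Ember: 2·2 + 5·5 + 10·3 + 13·4 + 1 = 112
  Kestrel: 2·5 + 5·3 + 10·4 + 13·0 + 4 = 69
  Apollo: 2·3 + 5·0 + 10·5 + 13·3 + 3 = 98
Ember has the highest total.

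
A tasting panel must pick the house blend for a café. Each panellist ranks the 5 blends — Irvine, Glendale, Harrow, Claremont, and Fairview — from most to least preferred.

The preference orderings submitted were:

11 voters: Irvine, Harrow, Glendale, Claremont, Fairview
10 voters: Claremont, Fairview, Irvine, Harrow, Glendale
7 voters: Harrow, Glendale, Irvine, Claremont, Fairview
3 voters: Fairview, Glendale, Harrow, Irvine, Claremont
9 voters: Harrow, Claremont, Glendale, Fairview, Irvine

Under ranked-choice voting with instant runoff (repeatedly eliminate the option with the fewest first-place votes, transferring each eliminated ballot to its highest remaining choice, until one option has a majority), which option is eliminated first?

Round 1: Harrow 16, Irvine 11, Claremont 10, Fairview 3, Glendale 0. Glendale has the fewest and is eliminated.
Round 2: Harrow 16, Irvine 11, Claremont 10, Fairview 3. Fairview has the fewest and is eliminated.
Round 3: Harrow 19, Irvine 11, Claremont 10. Claremont has the fewest and is eliminated.
Round 4: Irvine 21, Harrow 19. Irvine has a majority.

Glendale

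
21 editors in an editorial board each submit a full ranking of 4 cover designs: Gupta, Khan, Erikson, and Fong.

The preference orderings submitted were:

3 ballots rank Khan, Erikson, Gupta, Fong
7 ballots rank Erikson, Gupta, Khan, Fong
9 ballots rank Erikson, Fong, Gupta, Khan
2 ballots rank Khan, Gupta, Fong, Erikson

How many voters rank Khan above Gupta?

Ballots ranking Khan above Gupta: 3+2 = 5.
Ballots ranking Gupta above Khan: 7+9 = 16.
So 5 of 21 voters prefer Khan to Gupta.

5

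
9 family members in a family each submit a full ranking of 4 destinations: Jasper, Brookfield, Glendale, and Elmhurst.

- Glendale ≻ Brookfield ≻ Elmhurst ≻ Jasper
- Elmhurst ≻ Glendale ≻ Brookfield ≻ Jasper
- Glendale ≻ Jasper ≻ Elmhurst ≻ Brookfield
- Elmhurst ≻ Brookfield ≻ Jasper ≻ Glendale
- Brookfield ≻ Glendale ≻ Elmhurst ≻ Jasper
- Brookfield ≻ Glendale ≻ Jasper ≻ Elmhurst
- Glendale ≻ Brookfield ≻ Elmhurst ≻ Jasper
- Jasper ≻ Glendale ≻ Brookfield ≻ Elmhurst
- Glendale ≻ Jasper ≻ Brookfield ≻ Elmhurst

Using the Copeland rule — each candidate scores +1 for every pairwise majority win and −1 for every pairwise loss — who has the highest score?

Glendale

Pairwise results:
  Jasper vs Brookfield: Brookfield wins 6–3.
  Jasper vs Glendale: Glendale wins 7–2.
  Jasper vs Elmhurst: Elmhurst wins 5–4.
  Brookfield vs Glendale: Glendale wins 6–3.
  Brookfield vs Elmhurst: Brookfield wins 6–3.
  Glendale vs Elmhurst: Glendale wins 7–2.
Copeland scores (wins − losses):
  Jasper: 0 − 3 = -3
  Brookfield: 2 − 1 = 1
  Glendale: 3 − 0 = 3
  Elmhurst: 1 − 2 = -1
Glendale has the best Copeland score.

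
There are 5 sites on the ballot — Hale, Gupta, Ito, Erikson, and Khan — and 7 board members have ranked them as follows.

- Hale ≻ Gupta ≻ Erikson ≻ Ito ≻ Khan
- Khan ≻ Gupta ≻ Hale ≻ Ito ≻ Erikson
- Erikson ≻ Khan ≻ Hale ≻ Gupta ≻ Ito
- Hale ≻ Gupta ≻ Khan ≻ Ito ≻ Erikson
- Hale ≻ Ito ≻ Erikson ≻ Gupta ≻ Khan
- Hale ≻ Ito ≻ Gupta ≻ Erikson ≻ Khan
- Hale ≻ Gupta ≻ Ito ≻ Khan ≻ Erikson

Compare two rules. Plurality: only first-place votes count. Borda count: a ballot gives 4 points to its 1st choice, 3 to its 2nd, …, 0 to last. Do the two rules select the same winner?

Plurality first-place counts: Hale 5, Gupta 0, Ito 0, Erikson 1, Khan 1 → Hale.
Borda totals: Hale 24, Gupta 16, Ito 11, Erikson 9, Khan 10 → Hale.
The two rules agree on Hale.

Yes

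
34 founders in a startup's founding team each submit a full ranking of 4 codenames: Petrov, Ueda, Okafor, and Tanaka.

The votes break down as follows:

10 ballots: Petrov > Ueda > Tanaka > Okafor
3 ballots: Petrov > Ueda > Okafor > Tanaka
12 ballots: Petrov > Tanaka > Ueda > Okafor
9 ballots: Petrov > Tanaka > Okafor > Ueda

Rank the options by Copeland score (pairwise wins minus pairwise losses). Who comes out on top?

Petrov

Pairwise results:
  Petrov vs Ueda: Petrov wins 34–0.
  Petrov vs Okafor: Petrov wins 34–0.
  Petrov vs Tanaka: Petrov wins 34–0.
  Ueda vs Okafor: Ueda wins 25–9.
  Ueda vs Tanaka: Tanaka wins 21–13.
  Okafor vs Tanaka: Tanaka wins 31–3.
Copeland scores (wins − losses):
  Petrov: 3 − 0 = 3
  Ueda: 1 − 2 = -1
  Okafor: 0 − 3 = -3
  Tanaka: 2 − 1 = 1
Petrov has the best Copeland score.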